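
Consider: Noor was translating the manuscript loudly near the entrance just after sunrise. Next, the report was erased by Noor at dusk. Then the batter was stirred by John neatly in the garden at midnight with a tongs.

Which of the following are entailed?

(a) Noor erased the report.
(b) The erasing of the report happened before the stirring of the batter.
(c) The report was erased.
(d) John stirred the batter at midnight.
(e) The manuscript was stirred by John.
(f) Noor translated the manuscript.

(a) Entailed — the original entails any weakening of itself; this just drops 'at dusk'.
(b) Entailed — the narrative places the erasing before the stirring.
(c) Entailed — every conjunct here is already in the original erasing event.
(d) Entailed — every conjunct here is already in the original stirring event.
(e) Not entailed — John stirred the batter, not the manuscript; the manuscript belongs to the translating event.
(f) Not entailed — 'was translating' is progressive on an accomplishment; it does not entail the completed 'translated'.

(a), (b), (c), (d)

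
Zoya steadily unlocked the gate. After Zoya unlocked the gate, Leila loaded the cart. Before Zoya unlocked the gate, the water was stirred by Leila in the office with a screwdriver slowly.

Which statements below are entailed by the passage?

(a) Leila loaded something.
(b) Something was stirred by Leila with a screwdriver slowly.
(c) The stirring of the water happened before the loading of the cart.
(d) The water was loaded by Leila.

(a) Entailed — every conjunct here is already in the original loading event.
(b) Entailed — the original entails any weakening of itself; this just drops 'in the office' and generalizes the patient.
(c) Entailed — the narrative places the stirring before the loading.
(d) Not entailed — Leila loaded the cart, not the water; the water belongs to the stirring event.

(a), (b), (c)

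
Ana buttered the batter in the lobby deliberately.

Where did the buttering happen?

in the lobby

'in the lobby' marks the location of the buttering event.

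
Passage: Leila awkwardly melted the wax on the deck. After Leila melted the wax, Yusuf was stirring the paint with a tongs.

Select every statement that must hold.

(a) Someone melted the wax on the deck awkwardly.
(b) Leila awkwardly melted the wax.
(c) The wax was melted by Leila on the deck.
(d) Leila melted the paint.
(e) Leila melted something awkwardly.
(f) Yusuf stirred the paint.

(a) Entailed — this follows by dropping conjuncts from the melting event's description.
(b) Entailed — the original entails any weakening of itself; this just drops 'on the deck'.
(c) Entailed — dropping 'awkwardly' leaves a sub-description the original still satisfies.
(d) Not entailed — Leila melted the wax, not the paint; the paint belongs to the stirring event.
(e) Entailed — every conjunct here is already in the original melting event.
(f) Entailed — 'stir' is an activity; 'was stirring' entails that some stirring happened, so 'stirred' holds.

(a), (b), (c), (e), (f)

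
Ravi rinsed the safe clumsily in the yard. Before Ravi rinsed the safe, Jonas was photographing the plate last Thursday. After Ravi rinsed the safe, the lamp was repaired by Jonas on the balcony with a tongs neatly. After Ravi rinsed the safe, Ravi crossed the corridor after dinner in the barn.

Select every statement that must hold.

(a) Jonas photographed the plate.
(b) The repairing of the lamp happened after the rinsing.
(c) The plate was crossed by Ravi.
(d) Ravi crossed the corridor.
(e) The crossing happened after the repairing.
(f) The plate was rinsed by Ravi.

(a) Not entailed — 'was photographing' is progressive on an accomplishment; it does not entail the completed 'photographed'.
(b) Entailed — the narrative places the rinsing before the repairing.
(c) Not entailed — Ravi crossed the corridor, not the plate; the plate belongs to the photographing event.
(d) Entailed — the original entails any weakening of itself; this just drops 'in the barn', 'after dinner'.
(e) Not entailed — the narrative doesn't order the repairing relative to the crossing.
(f) Not entailed — Ravi rinsed the safe, not the plate; the plate belongs to the photographing event.

(b), (d)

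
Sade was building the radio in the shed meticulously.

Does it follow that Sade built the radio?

no

'was building' is progressive; for an accomplishment like 'build the radio', it doesn't entail completion.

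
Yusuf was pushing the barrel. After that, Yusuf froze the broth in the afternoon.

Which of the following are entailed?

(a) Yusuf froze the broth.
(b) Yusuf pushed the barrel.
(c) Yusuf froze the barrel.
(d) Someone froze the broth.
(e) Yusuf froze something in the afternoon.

(a) Entailed — dropping 'in the afternoon' leaves a sub-description the original still satisfies.
(b) Entailed — 'push' is an activity; 'was pushing' entails that some pushing happened, so 'pushed' holds.
(c) Not entailed — Yusuf froze the broth, not the barrel; the barrel belongs to the pushing event.
(d) Entailed — this follows by dropping conjuncts from the freezing event's description.
(e) Entailed — this follows by dropping conjuncts from the freezing event's description.

(a), (b), (d), (e)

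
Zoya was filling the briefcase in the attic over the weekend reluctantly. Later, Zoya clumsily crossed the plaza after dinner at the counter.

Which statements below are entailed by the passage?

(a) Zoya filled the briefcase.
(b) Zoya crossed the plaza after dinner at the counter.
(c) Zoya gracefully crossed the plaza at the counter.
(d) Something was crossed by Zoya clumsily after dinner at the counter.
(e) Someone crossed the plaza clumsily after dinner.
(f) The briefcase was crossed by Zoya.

(b), (d), (e)

(a) Not entailed — 'was filling' is progressive on an accomplishment; it does not entail the completed 'filled'.
(b) Entailed — every conjunct here is already in the original crossing event.
(c) Not entailed — 'gracefully' adds a manner not in (and inconsistent with) the original.
(d) Entailed — the original entails any weakening of itself; this just generalizes the patient.
(e) Entailed — the original entails any weakening of itself; this just drops 'at the counter' and generalizes the agent.
(f) Not entailed — Zoya crossed the plaza, not the briefcase; the briefcase belongs to the filling event.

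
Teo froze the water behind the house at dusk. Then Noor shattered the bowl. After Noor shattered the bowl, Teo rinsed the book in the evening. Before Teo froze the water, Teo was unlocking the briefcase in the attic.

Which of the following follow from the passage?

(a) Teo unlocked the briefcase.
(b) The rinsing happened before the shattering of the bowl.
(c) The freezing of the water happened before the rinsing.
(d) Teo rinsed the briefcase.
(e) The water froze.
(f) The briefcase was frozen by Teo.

(a) Not entailed — 'was unlocking' is progressive on an accomplishment; it does not entail the completed 'unlocked'.
(b) Not entailed — the narrative places the shattering before the rinsing, not after.
(c) Entailed — the narrative places the freezing before the rinsing.
(d) Not entailed — Teo rinsed the book, not the briefcase; the briefcase belongs to the unlocking event.
(e) Entailed — 'Teo froze the water' is causative; it entails the inchoative 'the water froze'.
(f) Not entailed — Teo froze the water, not the briefcase; the briefcase belongs to the unlocking event.

(c), (e)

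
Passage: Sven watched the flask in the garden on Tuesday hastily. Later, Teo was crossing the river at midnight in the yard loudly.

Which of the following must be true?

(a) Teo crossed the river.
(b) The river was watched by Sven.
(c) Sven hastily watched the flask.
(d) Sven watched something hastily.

(c), (d)

(a) Not entailed — 'was crossing' is progressive on an accomplishment; it does not entail the completed 'crossed'.
(b) Not entailed — Sven watched the flask, not the river; the river belongs to the crossing event.
(c) Entailed — every conjunct here is already in the original watching event.
(d) Entailed — the original entails any weakening of itself; this just drops 'in the garden', 'on Tuesday' and generalizes the patient.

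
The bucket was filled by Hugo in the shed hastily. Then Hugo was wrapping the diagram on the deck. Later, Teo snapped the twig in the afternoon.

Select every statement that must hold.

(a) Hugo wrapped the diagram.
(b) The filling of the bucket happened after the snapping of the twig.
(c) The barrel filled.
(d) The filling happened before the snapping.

(d)

(a) Not entailed — 'was wrapping' is progressive on an accomplishment; it does not entail the completed 'wrapped'.
(b) Not entailed — the narrative places the filling before the snapping, not after.
(c) Not entailed — the bucket is what filled, not the barrel.
(d) Entailed — the narrative places the filling before the snapping.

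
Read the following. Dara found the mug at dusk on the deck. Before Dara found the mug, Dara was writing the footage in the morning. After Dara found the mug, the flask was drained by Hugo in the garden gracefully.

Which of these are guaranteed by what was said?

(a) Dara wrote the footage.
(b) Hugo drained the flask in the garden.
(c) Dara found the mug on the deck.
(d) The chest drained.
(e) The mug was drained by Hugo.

(b), (c)

(a) Not entailed — 'was writing' is progressive on an accomplishment; it does not entail the completed 'wrote'.
(b) Entailed — the original entails any weakening of itself; this just drops 'gracefully'.
(c) Entailed — this follows by dropping conjuncts from the finding event's description.
(d) Not entailed — the flask is what drained, not the chest.
(e) Not entailed — Hugo drained the flask, not the mug; the mug belongs to the finding event.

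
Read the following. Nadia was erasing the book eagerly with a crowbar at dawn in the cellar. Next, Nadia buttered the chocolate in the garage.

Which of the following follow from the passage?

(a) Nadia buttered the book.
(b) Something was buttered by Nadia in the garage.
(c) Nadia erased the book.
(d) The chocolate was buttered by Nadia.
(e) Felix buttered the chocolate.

(b), (d)

(a) Not entailed — Nadia buttered the chocolate, not the book; the book belongs to the erasing event.
(b) Entailed — this follows by dropping conjuncts from the buttering event's description.
(c) Not entailed — 'was erasing' is progressive on an accomplishment; it does not entail the completed 'erased'.
(d) Entailed — dropping 'in the garage' leaves a sub-description the original still satisfies.
(e) Not entailed — the passage has Nadia buttering the chocolate, not Felix.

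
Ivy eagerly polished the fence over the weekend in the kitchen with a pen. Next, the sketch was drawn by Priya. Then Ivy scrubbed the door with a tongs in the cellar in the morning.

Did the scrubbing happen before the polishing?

The narrative orders the polishing before the scrubbing.

no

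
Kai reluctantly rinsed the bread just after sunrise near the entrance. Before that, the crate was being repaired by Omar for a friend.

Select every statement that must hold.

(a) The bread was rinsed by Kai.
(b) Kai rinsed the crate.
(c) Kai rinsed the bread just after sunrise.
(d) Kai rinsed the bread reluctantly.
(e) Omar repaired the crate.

(a) Entailed — every conjunct here is already in the original rinsing event.
(b) Not entailed — Kai rinsed the bread, not the crate; the crate belongs to the repairing event.
(c) Entailed — dropping 'near the entrance', 'reluctantly' leaves a sub-description the original still satisfies.
(d) Entailed — every conjunct here is already in the original rinsing event.
(e) Not entailed — 'was repairing' is progressive on an accomplishment; it does not entail the completed 'repaired'.

(a), (c), (d)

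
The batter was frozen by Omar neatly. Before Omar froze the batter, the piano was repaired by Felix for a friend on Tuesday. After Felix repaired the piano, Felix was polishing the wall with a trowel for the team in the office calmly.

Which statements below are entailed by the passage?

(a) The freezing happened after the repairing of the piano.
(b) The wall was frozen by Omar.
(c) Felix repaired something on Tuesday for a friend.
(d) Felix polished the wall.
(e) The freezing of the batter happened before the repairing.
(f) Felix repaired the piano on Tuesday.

(a), (c), (d), (f)

(a) Entailed — the narrative places the repairing before the freezing.
(b) Not entailed — Omar froze the batter, not the wall; the wall belongs to the polishing event.
(c) Entailed — this follows by dropping conjuncts from the repairing event's description.
(d) Entailed — 'polish' is an activity; 'was polishing' entails that some polishing happened, so 'polished' holds.
(e) Not entailed — the narrative places the repairing before the freezing, not after.
(f) Entailed — the original entails any weakening of itself; this just drops 'for a friend'.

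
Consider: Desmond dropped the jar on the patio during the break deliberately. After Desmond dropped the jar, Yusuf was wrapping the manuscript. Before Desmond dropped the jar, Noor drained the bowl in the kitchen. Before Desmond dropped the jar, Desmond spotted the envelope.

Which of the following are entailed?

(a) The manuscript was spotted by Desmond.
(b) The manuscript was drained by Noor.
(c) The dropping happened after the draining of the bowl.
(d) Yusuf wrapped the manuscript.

(a) Not entailed — Desmond spotted the envelope, not the manuscript; the manuscript belongs to the wrapping event.
(b) Not entailed — Noor drained the bowl, not the manuscript; the manuscript belongs to the wrapping event.
(c) Entailed — the narrative places the draining before the dropping.
(d) Not entailed — 'was wrapping' is progressive on an accomplishment; it does not entail the completed 'wrapped'.

(c)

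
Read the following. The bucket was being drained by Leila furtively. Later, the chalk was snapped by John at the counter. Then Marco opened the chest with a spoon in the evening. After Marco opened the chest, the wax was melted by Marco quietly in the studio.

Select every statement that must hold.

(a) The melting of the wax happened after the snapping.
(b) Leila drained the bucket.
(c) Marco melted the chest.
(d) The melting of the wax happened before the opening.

(a) Entailed — the narrative places the snapping before the melting.
(b) Not entailed — 'was draining' is progressive on an accomplishment; it does not entail the completed 'drained'.
(c) Not entailed — Marco melted the wax, not the chest; the chest belongs to the opening event.
(d) Not entailed — the narrative places the opening before the melting, not after.

(a)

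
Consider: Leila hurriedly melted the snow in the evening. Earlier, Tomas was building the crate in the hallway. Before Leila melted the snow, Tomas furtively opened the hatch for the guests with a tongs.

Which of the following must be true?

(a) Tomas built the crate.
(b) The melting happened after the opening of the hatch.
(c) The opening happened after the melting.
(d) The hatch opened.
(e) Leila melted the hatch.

(b), (d)

(a) Not entailed — 'was building' is progressive on an accomplishment; it does not entail the completed 'built'.
(b) Entailed — the narrative places the opening before the melting.
(c) Not entailed — the narrative places the opening before the melting, not after.
(d) Entailed — 'Tomas opened the hatch' is causative; it entails the inchoative 'the hatch opened'.
(e) Not entailed — Leila melted the snow, not the hatch; the hatch belongs to the opening event.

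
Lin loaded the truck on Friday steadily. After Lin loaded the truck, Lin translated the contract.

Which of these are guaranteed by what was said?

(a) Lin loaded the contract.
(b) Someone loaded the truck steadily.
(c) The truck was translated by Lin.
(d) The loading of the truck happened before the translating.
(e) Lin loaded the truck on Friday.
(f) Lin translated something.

(a) Not entailed — Lin loaded the truck, not the contract; the contract belongs to the translating event.
(b) Entailed — dropping 'on Friday' and generalizing the agent leaves a sub-description the original still satisfies.
(c) Not entailed — Lin translated the contract, not the truck; the truck belongs to the loading event.
(d) Entailed — the narrative places the loading before the translating.
(e) Entailed — dropping 'steadily' leaves a sub-description the original still satisfies.
(f) Entailed — generalizing the patient leaves a sub-description the original still satisfies.

(b), (d), (e), (f)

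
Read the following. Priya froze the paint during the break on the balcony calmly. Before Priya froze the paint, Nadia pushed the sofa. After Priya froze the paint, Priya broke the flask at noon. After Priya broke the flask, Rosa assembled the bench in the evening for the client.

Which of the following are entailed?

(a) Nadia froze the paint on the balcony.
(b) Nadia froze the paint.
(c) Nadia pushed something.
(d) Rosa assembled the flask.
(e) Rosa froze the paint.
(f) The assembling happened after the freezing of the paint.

(a) Not entailed — the passage has Priya freezing the paint, not Nadia.
(b) Not entailed — the passage has Priya freezing the paint, not Nadia.
(c) Entailed — generalizing the patient leaves a sub-description the original still satisfies.
(d) Not entailed — Rosa assembled the bench, not the flask; the flask belongs to the breaking event.
(e) Not entailed — the passage has Priya freezing the paint, not Rosa.
(f) Entailed — the narrative places the freezing before the assembling.

(c), (f)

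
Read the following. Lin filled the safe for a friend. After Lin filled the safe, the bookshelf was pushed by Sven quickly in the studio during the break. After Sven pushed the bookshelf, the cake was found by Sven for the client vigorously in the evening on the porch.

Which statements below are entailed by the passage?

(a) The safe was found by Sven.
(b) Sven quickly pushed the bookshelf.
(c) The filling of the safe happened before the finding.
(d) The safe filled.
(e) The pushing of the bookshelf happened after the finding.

(b), (c), (d)

(a) Not entailed — Sven found the cake, not the safe; the safe belongs to the filling event.
(b) Entailed — dropping 'in the studio', 'during the break' leaves a sub-description the original still satisfies.
(c) Entailed — the narrative places the filling before the finding.
(d) Entailed — 'Lin filled the safe' is causative; it entails the inchoative 'the safe filled'.
(e) Not entailed — the narrative places the pushing before the finding, not after.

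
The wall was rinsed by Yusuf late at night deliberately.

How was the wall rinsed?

'deliberately' marks the manner of the rinsing event.

deliberately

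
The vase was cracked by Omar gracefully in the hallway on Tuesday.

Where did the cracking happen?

'in the hallway' marks the location of the cracking event.

in the hallway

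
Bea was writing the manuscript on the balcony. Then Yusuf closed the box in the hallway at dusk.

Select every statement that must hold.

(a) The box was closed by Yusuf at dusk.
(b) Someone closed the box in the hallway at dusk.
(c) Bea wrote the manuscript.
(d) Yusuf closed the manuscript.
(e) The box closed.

(a), (b), (e)

(a) Entailed — dropping 'in the hallway' leaves a sub-description the original still satisfies.
(b) Entailed — the original entails any weakening of itself; this just generalizes the agent.
(c) Not entailed — 'was writing' is progressive on an accomplishment; it does not entail the completed 'wrote'.
(d) Not entailed — Yusuf closed the box, not the manuscript; the manuscript belongs to the writing event.
(e) Entailed — 'Yusuf closed the box' is causative; it entails the inchoative 'the box closed'.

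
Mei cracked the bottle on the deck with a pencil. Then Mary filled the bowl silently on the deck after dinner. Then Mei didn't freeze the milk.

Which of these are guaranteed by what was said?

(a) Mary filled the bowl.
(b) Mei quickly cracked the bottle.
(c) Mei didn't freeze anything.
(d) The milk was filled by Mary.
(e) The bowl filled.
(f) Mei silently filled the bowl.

(a), (e)

(a) Entailed — this follows by dropping conjuncts from the filling event's description.
(b) Not entailed — 'quickly' adds information not in the original event.
(c) Not entailed — the original only denies this specific event; Mei may have frozen something else.
(d) Not entailed — Mary filled the bowl, not the milk; the milk belongs to the freezing event.
(e) Entailed — 'Mary filled the bowl' is causative; it entails the inchoative 'the bowl filled'.
(f) Not entailed — the passage has Mary filling the bowl, not Mei.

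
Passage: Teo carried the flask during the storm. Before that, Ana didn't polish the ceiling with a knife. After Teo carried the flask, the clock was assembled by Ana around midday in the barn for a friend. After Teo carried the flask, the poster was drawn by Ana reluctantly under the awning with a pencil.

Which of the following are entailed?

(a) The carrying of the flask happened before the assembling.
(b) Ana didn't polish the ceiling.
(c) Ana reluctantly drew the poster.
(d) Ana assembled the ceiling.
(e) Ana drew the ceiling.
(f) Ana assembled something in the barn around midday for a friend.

(a) Entailed — the narrative places the carrying before the assembling.
(b) Not entailed — dropping 'with a knife' under negation is not valid — the original leaves open that Ana polished the ceiling some other way.
(c) Entailed — the original entails any weakening of itself; this just drops 'with a pencil', 'under the awning'.
(d) Not entailed — Ana assembled the clock, not the ceiling; the ceiling belongs to the polishing event.
(e) Not entailed — Ana drew the poster, not the ceiling; the ceiling belongs to the polishing event.
(f) Entailed — the original entails any weakening of itself; this just generalizes the patient.

(a), (c), (f)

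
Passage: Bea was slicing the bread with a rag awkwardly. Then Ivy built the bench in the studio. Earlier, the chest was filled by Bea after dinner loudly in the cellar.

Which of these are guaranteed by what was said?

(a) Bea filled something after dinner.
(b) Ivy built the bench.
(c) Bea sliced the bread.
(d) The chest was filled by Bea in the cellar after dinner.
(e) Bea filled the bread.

(a) Entailed — dropping 'loudly', 'in the cellar' and generalizing the patient leaves a sub-description the original still satisfies.
(b) Entailed — dropping 'in the studio' leaves a sub-description the original still satisfies.
(c) Not entailed — 'was slicing' is progressive on an accomplishment; it does not entail the completed 'sliced'.
(d) Entailed — the original entails any weakening of itself; this just drops 'loudly'.
(e) Not entailed — Bea filled the chest, not the bread; the bread belongs to the slicing event.

(a), (b), (d)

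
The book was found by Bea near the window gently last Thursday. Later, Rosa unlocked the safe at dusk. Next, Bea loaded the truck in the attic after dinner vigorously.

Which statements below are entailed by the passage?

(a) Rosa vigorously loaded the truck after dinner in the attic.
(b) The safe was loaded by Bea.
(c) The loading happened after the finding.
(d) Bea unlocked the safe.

(a) Not entailed — the passage has Bea loading the truck, not Rosa.
(b) Not entailed — Bea loaded the truck, not the safe; the safe belongs to the unlocking event.
(c) Entailed — the narrative places the finding before the loading.
(d) Not entailed — the passage has Rosa unlocking the safe, not Bea.

(c)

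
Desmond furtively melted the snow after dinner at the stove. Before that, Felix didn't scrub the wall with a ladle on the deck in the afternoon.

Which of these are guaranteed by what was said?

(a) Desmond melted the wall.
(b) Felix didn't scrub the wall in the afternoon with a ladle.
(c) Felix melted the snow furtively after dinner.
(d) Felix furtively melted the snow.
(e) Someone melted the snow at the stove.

(e)

(a) Not entailed — Desmond melted the snow, not the wall; the wall belongs to the scrubbing event.
(b) Not entailed — dropping 'on the deck' under negation is not valid — the original leaves open that Felix scrubbed the wall some other way.
(c) Not entailed — the passage has Desmond melting the snow, not Felix.
(d) Not entailed — the passage has Desmond melting the snow, not Felix.
(e) Entailed — the original entails any weakening of itself; this just drops 'after dinner', 'furtively' and generalizes the agent.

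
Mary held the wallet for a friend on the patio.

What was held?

the wallet

'the wallet' marks the patient of the holding event.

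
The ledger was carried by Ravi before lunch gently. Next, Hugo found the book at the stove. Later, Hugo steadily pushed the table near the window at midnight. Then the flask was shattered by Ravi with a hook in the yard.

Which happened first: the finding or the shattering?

The connectives place the finding before the shattering.

the finding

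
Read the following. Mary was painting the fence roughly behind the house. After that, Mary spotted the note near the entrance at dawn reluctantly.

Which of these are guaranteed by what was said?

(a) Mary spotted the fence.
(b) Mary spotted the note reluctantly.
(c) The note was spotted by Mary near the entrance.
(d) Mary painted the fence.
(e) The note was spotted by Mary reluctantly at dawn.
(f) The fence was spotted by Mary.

(b), (c), (e)

(a) Not entailed — Mary spotted the note, not the fence; the fence belongs to the painting event.
(b) Entailed — dropping 'at dawn', 'near the entrance' leaves a sub-description the original still satisfies.
(c) Entailed — dropping 'at dawn', 'reluctantly' leaves a sub-description the original still satisfies.
(d) Not entailed — 'was painting' is progressive on an accomplishment; it does not entail the completed 'painted'.
(e) Entailed — the original entails any weakening of itself; this just drops 'near the entrance'.
(f) Not entailed — Mary spotted the note, not the fence; the fence belongs to the painting event.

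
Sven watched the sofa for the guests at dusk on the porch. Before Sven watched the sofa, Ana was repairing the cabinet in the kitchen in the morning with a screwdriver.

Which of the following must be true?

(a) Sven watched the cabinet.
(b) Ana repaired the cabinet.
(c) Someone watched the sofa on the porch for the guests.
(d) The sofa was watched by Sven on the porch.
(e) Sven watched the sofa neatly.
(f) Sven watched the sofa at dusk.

(a) Not entailed — Sven watched the sofa, not the cabinet; the cabinet belongs to the repairing event.
(b) Not entailed — 'was repairing' is progressive on an accomplishment; it does not entail the completed 'repaired'.
(c) Entailed — the original entails any weakening of itself; this just drops 'at dusk' and generalizes the agent.
(d) Entailed — this follows by dropping conjuncts from the watching event's description.
(e) Not entailed — 'neatly' adds information not in the original event.
(f) Entailed — this follows by dropping conjuncts from the watching event's description.

(c), (d), (f)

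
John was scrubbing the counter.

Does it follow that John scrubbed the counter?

yes

'scrub' is atelic; if John was scrubbing the counter, then John scrubbed the counter (for some time).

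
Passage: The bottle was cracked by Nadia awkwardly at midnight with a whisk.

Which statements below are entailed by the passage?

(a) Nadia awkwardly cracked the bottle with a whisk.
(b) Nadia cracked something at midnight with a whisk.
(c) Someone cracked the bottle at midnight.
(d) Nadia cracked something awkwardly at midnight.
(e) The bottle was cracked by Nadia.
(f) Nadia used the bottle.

(a), (b), (c), (d), (e)

(a) Entailed — the original entails any weakening of itself; this just drops 'at midnight'.
(b) Entailed — every conjunct here is already in the original cracking event.
(c) Entailed — dropping 'awkwardly', 'with a whisk' and generalizing the agent leaves a sub-description the original still satisfies.
(d) Entailed — dropping 'with a whisk' and generalizing the patient leaves a sub-description the original still satisfies.
(e) Entailed — this follows by dropping conjuncts from the cracking event's description.
(f) Not entailed — the bottle is the patient, not an instrument — Nadia used a whisk.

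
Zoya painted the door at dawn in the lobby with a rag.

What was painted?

the door

'the door' marks the patient of the painting event.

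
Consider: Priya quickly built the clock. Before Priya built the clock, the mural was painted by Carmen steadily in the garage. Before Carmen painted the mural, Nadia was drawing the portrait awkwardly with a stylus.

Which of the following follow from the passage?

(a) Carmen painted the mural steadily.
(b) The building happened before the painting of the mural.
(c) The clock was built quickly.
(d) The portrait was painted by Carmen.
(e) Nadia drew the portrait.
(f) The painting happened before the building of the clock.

(a), (c), (f)

(a) Entailed — this follows by dropping conjuncts from the painting event's description.
(b) Not entailed — the narrative places the painting before the building, not after.
(c) Entailed — every conjunct here is already in the original building event.
(d) Not entailed — Carmen painted the mural, not the portrait; the portrait belongs to the drawing event.
(e) Not entailed — 'was drawing' is progressive on an accomplishment; it does not entail the completed 'drew'.
(f) Entailed — the narrative places the painting before the building.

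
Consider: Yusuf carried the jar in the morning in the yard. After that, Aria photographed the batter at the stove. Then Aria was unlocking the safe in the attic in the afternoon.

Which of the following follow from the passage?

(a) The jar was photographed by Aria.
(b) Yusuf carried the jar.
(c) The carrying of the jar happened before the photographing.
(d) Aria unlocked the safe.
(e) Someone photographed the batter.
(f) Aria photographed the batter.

(a) Not entailed — Aria photographed the batter, not the jar; the jar belongs to the carrying event.
(b) Entailed — this follows by dropping conjuncts from the carrying event's description.
(c) Entailed — the narrative places the carrying before the photographing.
(d) Not entailed — 'was unlocking' is progressive on an accomplishment; it does not entail the completed 'unlocked'.
(e) Entailed — dropping 'at the stove' and generalizing the agent leaves a sub-description the original still satisfies.
(f) Entailed — every conjunct here is already in the original photographing event.

(b), (c), (e), (f)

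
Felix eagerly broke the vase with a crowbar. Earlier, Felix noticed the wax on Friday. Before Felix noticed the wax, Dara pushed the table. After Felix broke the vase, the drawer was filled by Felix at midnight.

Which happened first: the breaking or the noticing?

The connectives place the noticing before the breaking.

the noticing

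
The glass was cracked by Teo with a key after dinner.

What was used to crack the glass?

a key

'with a key' marks the instrument of the cracking event.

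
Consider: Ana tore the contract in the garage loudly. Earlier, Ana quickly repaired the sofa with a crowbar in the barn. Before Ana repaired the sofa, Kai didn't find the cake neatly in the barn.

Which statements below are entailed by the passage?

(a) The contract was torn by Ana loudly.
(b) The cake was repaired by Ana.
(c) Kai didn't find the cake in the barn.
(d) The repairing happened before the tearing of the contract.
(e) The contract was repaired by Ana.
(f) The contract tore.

(a) Entailed — dropping 'in the garage' leaves a sub-description the original still satisfies.
(b) Not entailed — Ana repaired the sofa, not the cake; the cake belongs to the finding event.
(c) Not entailed — dropping 'neatly' under negation is not valid — the original leaves open that Kai found the cake some other way.
(d) Entailed — the narrative places the repairing before the tearing.
(e) Not entailed — Ana repaired the sofa, not the contract; the contract belongs to the tearing event.
(f) Entailed — 'Ana tore the contract' is causative; it entails the inchoative 'the contract tore'.

(a), (d), (f)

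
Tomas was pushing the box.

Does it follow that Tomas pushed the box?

'push' is atelic; if Tomas was pushing the box, then Tomas pushed the box (for some time).

yes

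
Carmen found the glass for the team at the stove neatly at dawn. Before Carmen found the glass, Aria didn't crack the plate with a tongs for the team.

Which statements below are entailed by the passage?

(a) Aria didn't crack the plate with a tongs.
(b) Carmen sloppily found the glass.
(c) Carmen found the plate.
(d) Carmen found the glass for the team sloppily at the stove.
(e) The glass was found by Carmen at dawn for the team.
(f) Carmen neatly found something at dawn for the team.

(a) Not entailed — dropping 'for the team' under negation is not valid — the original leaves open that Aria cracked the plate some other way.
(b) Not entailed — 'sloppily' adds a manner not in (and inconsistent with) the original.
(c) Not entailed — Carmen found the glass, not the plate; the plate belongs to the cracking event.
(d) Not entailed — 'sloppily' adds a manner not in (and inconsistent with) the original.
(e) Entailed — this follows by dropping conjuncts from the finding event's description.
(f) Entailed — every conjunct here is already in the original finding event.

(e), (f)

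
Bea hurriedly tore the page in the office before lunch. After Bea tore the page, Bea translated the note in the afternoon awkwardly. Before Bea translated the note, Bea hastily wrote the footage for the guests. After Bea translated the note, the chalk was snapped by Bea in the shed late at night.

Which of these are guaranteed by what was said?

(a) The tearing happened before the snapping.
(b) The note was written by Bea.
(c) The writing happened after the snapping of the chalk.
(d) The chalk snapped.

(a) Entailed — the narrative places the tearing before the snapping.
(b) Not entailed — Bea wrote the footage, not the note; the note belongs to the translating event.
(c) Not entailed — the narrative places the writing before the snapping, not after.
(d) Entailed — 'Bea snapped the chalk' is causative; it entails the inchoative 'the chalk snapped'.

(a), (d)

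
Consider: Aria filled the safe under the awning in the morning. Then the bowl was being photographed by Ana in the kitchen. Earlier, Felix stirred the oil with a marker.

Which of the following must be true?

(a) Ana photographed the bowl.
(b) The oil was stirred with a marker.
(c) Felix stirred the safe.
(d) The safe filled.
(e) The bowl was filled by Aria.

(b), (d)

(a) Not entailed — 'was photographing' is progressive on an accomplishment; it does not entail the completed 'photographed'.
(b) Entailed — the original entails any weakening of itself; this just generalizes the agent.
(c) Not entailed — Felix stirred the oil, not the safe; the safe belongs to the filling event.
(d) Entailed — 'Aria filled the safe' is causative; it entails the inchoative 'the safe filled'.
(e) Not entailed — Aria filled the safe, not the bowl; the bowl belongs to the photographing event.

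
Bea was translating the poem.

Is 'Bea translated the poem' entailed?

'was translating' is progressive; for an accomplishment like 'translate the poem', it doesn't entail completion.

no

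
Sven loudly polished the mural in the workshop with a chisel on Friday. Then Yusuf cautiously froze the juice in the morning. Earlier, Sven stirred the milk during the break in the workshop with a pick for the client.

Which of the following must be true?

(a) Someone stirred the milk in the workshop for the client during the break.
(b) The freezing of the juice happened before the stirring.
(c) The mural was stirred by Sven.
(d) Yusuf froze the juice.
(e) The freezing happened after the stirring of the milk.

(a), (d), (e)

(a) Entailed — this follows by dropping conjuncts from the stirring event's description.
(b) Not entailed — the narrative places the stirring before the freezing, not after.
(c) Not entailed — Sven stirred the milk, not the mural; the mural belongs to the polishing event.
(d) Entailed — this follows by dropping conjuncts from the freezing event's description.
(e) Entailed — the narrative places the stirring before the freezing.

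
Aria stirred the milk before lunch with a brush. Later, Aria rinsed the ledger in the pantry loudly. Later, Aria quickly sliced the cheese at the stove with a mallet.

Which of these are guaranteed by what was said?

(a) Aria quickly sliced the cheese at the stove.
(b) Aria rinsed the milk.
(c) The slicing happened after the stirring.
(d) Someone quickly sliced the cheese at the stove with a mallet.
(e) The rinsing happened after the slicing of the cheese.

(a) Entailed — dropping 'with a mallet' leaves a sub-description the original still satisfies.
(b) Not entailed — Aria rinsed the ledger, not the milk; the milk belongs to the stirring event.
(c) Entailed — the narrative places the stirring before the slicing.
(d) Entailed — this follows by dropping conjuncts from the slicing event's description.
(e) Not entailed — the narrative places the rinsing before the slicing, not after.

(a), (c), (d)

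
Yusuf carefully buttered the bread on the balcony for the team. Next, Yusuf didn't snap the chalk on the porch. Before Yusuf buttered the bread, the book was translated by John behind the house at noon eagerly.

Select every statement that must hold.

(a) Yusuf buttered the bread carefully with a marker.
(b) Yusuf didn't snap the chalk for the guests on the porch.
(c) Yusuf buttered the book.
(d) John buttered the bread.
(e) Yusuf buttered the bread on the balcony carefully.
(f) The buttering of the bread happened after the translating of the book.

(a) Not entailed — 'with a marker' adds information not in the original event.
(b) Entailed — under negation, adding a further restriction is entailed: if no such snapping event occurred, none occurred for the guests either.
(c) Not entailed — Yusuf buttered the bread, not the book; the book belongs to the translating event.
(d) Not entailed — the passage has Yusuf buttering the bread, not John.
(e) Entailed — every conjunct here is already in the original buttering event.
(f) Entailed — the narrative places the translating before the buttering.

(b), (e), (f)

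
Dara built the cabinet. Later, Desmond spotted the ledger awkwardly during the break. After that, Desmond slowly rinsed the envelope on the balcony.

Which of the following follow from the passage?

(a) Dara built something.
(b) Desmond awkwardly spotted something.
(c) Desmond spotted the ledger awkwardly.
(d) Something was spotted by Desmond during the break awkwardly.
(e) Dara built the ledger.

(a), (b), (c), (d)

(a) Entailed — this follows by dropping conjuncts from the building event's description.
(b) Entailed — this follows by dropping conjuncts from the spotting event's description.
(c) Entailed — dropping 'during the break' leaves a sub-description the original still satisfies.
(d) Entailed — the original entails any weakening of itself; this just generalizes the patient.
(e) Not entailed — Dara built the cabinet, not the ledger; the ledger belongs to the spotting event.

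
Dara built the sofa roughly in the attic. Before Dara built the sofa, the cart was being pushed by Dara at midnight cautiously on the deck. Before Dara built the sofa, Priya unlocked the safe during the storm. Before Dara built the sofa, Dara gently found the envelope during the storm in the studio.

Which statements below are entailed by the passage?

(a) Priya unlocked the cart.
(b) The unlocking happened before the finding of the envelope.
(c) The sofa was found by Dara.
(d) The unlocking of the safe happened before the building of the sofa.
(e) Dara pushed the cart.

(a) Not entailed — Priya unlocked the safe, not the cart; the cart belongs to the pushing event.
(b) Not entailed — the narrative doesn't order the unlocking relative to the finding.
(c) Not entailed — Dara found the envelope, not the sofa; the sofa belongs to the building event.
(d) Entailed — the narrative places the unlocking before the building.
(e) Entailed — 'push' is an activity; 'was pushing' entails that some pushing happened, so 'pushed' holds.

(d), (e)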